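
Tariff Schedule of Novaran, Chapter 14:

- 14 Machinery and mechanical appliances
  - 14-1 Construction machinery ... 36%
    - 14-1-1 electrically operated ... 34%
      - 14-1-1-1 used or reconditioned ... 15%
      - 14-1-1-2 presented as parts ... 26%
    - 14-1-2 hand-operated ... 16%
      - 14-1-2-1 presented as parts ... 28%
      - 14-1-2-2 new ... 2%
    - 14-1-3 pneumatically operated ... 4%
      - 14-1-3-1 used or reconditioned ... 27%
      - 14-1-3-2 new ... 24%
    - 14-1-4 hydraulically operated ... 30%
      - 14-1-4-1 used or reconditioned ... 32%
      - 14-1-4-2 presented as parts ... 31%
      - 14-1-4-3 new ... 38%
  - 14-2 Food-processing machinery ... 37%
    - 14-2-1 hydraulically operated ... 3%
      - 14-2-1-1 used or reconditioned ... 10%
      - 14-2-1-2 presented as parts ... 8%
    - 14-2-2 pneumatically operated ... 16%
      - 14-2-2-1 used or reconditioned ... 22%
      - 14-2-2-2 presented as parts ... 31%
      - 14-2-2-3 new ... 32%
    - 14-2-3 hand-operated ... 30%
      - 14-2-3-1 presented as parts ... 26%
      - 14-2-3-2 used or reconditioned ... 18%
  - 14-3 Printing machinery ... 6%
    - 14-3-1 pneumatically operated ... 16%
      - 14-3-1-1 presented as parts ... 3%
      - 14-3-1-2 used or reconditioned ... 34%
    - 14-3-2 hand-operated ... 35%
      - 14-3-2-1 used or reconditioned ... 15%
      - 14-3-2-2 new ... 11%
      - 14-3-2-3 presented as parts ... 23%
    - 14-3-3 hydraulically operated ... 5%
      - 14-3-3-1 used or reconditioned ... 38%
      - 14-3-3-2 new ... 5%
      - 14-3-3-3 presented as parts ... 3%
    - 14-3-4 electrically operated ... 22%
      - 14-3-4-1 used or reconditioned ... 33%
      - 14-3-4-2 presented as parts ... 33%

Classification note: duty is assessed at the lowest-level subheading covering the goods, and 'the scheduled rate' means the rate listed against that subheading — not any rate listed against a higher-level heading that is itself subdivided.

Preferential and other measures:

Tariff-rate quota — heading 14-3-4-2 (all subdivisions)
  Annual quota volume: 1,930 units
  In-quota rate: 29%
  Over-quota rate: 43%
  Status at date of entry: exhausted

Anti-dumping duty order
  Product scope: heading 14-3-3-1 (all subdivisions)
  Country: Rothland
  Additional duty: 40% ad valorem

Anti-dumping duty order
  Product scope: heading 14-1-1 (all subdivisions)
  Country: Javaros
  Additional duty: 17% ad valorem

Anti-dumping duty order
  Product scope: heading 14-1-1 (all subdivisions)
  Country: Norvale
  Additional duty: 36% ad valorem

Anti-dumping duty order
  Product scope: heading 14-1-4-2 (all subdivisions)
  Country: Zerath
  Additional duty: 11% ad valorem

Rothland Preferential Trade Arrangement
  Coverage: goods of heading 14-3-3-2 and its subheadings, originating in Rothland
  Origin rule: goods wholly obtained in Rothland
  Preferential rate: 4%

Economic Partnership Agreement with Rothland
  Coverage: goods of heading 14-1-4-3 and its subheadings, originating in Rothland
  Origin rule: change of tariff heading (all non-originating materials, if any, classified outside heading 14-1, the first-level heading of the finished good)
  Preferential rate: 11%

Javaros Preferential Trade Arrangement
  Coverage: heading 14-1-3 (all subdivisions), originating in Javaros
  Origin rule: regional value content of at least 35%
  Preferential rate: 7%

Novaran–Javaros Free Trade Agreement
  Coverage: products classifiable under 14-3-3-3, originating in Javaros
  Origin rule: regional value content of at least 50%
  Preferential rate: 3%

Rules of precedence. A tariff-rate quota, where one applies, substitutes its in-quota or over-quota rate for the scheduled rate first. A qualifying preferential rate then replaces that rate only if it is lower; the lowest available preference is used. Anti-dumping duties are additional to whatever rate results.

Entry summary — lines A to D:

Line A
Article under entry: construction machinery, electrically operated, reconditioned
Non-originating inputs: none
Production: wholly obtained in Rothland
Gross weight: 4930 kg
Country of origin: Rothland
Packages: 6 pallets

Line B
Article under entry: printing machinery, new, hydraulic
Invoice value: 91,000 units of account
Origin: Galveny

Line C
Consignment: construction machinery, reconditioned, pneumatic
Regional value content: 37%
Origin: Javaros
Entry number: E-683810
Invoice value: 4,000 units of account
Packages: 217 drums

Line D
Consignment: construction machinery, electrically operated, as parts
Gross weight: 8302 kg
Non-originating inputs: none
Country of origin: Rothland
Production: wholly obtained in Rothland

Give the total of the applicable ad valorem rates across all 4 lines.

53%

Line A: construction → 14-1; electrically operated → 14-1-1; reconditioned → 14-1-1-1. Scheduled 15%. Rothland agreement on 14-3-3-2: 14-1-1-1 not covered; Rothland agreement on 14-1-4-3: 14-1-1-1 not covered. → 15%.
Line B: printing → 14-3; hydraulic → 14-3-3; new → 14-3-3-2. Scheduled 5%. No special measure applies. → 5%.
Line C: construction → 14-1; pneumatic → 14-1-3; reconditioned → 14-1-3-1. Scheduled 27%. Javaros agreement on 14-1-3: RVC ≥ 35% → 7% available; Javaros agreement on 14-3-3-3: 14-1-3-1 not covered; preferential 7%. → 7%.
Line D: construction → 14-1; electrically operated → 14-1-1; as parts → 14-1-1-2. Scheduled 26%. Rothland agreement on 14-3-3-2: 14-1-1-2 not covered; Rothland agreement on 14-1-4-3: 14-1-1-2 not covered. → 26%.
Sum: 15% + 5% + 7% + 26% = 53%.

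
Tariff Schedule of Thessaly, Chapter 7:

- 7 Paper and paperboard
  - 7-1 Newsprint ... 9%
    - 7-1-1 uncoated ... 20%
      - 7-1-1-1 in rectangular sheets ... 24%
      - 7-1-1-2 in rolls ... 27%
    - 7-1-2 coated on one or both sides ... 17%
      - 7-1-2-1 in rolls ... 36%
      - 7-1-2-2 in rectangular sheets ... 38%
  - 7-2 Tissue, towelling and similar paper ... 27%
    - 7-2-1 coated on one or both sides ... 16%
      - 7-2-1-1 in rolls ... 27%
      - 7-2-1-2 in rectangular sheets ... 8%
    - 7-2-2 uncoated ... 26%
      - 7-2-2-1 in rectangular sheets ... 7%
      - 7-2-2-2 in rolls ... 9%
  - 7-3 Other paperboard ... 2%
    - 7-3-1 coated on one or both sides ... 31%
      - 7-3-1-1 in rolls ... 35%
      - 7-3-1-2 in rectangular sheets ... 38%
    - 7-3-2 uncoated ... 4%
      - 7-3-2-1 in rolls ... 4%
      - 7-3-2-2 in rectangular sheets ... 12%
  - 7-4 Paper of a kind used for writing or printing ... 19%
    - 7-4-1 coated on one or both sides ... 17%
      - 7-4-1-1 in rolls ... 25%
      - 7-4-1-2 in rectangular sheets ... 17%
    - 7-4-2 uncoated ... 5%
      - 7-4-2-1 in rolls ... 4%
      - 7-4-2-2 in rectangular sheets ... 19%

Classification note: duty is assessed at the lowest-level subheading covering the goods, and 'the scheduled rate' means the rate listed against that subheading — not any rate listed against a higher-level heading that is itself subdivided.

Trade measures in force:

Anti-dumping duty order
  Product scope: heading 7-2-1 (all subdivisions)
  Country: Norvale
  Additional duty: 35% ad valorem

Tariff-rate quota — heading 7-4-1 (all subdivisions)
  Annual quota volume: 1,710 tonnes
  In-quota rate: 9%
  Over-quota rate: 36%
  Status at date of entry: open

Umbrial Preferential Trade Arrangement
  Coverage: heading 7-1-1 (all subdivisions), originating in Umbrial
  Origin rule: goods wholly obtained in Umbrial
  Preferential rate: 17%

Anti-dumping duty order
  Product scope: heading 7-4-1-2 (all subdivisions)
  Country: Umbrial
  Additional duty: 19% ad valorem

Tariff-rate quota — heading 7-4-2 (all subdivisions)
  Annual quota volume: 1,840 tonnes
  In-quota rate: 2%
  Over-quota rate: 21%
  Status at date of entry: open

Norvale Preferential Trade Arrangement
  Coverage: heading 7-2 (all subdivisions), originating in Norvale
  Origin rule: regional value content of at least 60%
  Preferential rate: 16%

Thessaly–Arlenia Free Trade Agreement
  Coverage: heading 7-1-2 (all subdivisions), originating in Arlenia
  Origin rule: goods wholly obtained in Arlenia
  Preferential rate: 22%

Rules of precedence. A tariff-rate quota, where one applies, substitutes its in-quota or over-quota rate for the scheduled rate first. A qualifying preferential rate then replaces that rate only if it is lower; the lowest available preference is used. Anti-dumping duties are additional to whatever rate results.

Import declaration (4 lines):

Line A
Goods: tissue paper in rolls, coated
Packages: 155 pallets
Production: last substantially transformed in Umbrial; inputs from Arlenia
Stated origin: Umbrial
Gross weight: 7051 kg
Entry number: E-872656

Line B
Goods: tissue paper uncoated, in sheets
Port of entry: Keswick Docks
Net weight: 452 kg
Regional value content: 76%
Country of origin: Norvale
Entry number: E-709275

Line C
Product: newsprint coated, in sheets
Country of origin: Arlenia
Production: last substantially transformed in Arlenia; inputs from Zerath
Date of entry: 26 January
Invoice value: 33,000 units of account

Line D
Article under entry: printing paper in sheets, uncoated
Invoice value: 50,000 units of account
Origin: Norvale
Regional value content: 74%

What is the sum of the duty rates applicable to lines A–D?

74%

Line A: tissue paper → 7-2; coated → 7-2-1; in rolls → 7-2-1-1. Scheduled 27%. Umbrial agreement on 7-1-1: 7-2-1-1 not covered. → 27%.
Line B: tissue paper → 7-2; uncoated → 7-2-2; in sheets → 7-2-2-1. Scheduled 7%. Norvale agreement on 7-2: RVC ≥ 60% → 16% available; preference 16% not lower than 7% → no reduction. → 7%.
Line C: newsprint → 7-1; coated → 7-1-2; in sheets → 7-1-2-2. Scheduled 38%. Arlenia agreement on 7-1-2: not wholly obtained. → 38%.
Line D: printing paper → 7-4; uncoated → 7-4-2; in sheets → 7-4-2-2. Scheduled 19%. quota on 7-4-2 open → in-quota 2%; Norvale agreement on 7-2: 7-4-2-2 not covered. → 2%.
Sum: 27% + 7% + 38% + 2% = 74%.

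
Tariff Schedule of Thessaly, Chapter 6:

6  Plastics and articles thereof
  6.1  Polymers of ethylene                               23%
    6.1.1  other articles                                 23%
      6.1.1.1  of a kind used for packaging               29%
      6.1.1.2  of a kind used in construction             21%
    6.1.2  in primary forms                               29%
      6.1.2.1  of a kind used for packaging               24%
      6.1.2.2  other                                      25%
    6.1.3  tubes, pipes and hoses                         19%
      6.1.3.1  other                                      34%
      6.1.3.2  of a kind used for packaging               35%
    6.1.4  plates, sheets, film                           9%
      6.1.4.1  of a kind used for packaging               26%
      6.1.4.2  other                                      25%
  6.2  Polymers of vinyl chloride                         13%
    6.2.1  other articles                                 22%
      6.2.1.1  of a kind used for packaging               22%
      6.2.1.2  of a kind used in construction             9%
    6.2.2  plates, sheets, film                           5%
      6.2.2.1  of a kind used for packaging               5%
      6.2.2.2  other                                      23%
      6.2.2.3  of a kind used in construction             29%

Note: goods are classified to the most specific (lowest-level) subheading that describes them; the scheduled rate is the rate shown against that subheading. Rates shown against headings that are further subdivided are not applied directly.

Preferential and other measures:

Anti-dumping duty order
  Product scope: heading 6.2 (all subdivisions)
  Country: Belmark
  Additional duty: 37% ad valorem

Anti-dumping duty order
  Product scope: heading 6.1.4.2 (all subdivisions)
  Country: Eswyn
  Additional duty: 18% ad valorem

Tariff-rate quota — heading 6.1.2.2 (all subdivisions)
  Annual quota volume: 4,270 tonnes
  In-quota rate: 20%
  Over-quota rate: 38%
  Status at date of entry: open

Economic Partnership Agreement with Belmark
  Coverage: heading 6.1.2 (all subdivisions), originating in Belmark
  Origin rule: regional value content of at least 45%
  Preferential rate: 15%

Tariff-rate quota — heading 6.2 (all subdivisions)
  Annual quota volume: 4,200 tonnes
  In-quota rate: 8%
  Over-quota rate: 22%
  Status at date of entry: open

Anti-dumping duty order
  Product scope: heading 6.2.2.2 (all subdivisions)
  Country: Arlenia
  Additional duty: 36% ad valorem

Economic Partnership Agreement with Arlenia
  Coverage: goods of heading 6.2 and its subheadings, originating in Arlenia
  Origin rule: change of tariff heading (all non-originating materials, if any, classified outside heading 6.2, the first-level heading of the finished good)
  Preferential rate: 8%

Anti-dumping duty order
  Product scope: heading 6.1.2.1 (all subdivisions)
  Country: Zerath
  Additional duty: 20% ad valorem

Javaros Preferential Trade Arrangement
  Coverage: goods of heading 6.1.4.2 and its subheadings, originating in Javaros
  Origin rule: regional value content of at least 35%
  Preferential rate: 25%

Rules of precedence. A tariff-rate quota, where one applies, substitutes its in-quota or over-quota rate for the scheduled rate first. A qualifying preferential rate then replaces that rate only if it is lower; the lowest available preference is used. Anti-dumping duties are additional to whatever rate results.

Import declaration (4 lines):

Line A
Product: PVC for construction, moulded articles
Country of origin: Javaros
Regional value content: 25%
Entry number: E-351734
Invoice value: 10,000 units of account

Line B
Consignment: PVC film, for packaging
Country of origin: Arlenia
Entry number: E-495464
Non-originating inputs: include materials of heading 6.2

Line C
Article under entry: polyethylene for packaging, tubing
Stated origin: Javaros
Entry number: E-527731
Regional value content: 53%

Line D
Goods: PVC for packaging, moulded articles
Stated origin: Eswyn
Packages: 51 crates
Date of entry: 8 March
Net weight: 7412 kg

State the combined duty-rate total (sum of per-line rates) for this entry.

Line A: PVC → 6.2; moulded articles → 6.2.1; for construction → 6.2.1.2. Scheduled 9%. quota on 6.2 open → in-quota 8%; Javaros agreement on 6.1.4.2: 6.2.1.2 not covered. → 8%.
Line B: PVC → 6.2; film → 6.2.2; for packaging → 6.2.2.1. Scheduled 5%. quota on 6.2 open → in-quota 8%; Arlenia agreement on 6.2: CTH not met. → 8%.
Line C: polyethylene → 6.1; tubing → 6.1.3; for packaging → 6.1.3.2. Scheduled 35%. Javaros agreement on 6.1.4.2: 6.1.3.2 not covered. → 35%.
Line D: PVC → 6.2; moulded articles → 6.2.1; for packaging → 6.2.1.1. Scheduled 22%. quota on 6.2 open → in-quota 8%. → 8%.
Sum: 8% + 8% + 35% + 8% = 59%.

59%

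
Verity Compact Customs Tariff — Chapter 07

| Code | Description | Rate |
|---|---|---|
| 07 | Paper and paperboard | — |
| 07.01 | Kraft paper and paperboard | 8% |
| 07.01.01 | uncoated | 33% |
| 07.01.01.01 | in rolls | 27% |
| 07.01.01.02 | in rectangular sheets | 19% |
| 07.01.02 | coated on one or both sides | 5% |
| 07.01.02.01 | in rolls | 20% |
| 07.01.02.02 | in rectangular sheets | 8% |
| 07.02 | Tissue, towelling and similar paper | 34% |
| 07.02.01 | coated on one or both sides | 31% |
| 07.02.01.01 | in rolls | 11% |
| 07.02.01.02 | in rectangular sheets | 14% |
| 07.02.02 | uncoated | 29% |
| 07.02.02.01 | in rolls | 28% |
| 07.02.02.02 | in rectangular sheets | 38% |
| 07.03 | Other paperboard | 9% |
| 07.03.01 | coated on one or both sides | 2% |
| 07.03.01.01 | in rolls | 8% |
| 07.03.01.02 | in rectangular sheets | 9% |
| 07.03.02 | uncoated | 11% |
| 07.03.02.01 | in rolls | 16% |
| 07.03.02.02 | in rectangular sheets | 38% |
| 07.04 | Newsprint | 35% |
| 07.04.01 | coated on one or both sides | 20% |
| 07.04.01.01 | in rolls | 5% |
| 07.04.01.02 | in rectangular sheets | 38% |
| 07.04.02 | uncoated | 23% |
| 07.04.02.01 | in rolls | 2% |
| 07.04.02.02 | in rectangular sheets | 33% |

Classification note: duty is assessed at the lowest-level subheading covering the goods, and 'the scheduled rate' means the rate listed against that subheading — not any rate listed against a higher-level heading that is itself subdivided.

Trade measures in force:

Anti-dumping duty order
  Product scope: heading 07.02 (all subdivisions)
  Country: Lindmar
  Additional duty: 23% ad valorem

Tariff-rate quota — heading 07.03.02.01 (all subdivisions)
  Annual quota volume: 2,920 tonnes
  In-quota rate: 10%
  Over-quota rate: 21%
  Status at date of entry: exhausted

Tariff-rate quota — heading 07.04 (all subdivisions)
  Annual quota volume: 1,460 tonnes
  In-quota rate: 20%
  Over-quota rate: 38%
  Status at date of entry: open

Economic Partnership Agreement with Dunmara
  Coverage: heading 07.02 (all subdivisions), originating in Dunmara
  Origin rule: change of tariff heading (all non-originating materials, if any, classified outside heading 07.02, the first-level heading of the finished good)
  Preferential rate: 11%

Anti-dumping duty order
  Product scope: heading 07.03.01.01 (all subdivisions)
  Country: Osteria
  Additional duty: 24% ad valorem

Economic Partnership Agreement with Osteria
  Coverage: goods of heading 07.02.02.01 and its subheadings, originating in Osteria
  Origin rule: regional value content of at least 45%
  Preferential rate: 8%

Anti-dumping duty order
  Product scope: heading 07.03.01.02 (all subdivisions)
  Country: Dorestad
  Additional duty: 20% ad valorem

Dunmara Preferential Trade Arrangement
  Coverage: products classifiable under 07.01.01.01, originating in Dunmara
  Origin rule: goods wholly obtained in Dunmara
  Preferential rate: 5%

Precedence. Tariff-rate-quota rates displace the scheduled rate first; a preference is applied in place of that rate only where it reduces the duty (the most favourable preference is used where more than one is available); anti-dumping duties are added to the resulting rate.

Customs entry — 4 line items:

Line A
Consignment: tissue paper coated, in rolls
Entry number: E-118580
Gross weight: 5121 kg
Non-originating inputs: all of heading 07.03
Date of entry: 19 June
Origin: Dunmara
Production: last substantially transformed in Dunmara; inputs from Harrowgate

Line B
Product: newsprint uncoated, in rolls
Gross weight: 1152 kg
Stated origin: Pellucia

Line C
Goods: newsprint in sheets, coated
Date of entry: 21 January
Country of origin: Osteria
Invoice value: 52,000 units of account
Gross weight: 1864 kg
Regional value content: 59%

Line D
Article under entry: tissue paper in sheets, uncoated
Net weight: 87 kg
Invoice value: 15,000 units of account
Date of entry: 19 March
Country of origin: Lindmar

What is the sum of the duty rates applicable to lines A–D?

112%

Line A: tissue paper → 07.02; coated → 07.02.01; in rolls → 07.02.01.01. Scheduled 11%. Dunmara agreement on 07.02: CTH met → 11% available; Dunmara agreement on 07.01.01.01: 07.02.01.01 not covered; preference 11% not lower than 11% → no reduction. → 11%.
Line B: newsprint → 07.04; uncoated → 07.04.02; in rolls → 07.04.02.01. Scheduled 2%. quota on 07.04 open → in-quota 20%. → 20%.
Line C: newsprint → 07.04; coated → 07.04.01; in sheets → 07.04.01.02. Scheduled 38%. quota on 07.04 open → in-quota 20%; Osteria agreement on 07.02.02.01: 07.04.01.02 not covered. → 20%.
Line D: tissue paper → 07.02; uncoated → 07.02.02; in sheets → 07.02.02.02. Scheduled 38%. anti-dumping (Lindmar, 07.02): +23%; total 38% + 23% = 61%. → 61%.
Sum: 11% + 20% + 20% + 61% = 112%.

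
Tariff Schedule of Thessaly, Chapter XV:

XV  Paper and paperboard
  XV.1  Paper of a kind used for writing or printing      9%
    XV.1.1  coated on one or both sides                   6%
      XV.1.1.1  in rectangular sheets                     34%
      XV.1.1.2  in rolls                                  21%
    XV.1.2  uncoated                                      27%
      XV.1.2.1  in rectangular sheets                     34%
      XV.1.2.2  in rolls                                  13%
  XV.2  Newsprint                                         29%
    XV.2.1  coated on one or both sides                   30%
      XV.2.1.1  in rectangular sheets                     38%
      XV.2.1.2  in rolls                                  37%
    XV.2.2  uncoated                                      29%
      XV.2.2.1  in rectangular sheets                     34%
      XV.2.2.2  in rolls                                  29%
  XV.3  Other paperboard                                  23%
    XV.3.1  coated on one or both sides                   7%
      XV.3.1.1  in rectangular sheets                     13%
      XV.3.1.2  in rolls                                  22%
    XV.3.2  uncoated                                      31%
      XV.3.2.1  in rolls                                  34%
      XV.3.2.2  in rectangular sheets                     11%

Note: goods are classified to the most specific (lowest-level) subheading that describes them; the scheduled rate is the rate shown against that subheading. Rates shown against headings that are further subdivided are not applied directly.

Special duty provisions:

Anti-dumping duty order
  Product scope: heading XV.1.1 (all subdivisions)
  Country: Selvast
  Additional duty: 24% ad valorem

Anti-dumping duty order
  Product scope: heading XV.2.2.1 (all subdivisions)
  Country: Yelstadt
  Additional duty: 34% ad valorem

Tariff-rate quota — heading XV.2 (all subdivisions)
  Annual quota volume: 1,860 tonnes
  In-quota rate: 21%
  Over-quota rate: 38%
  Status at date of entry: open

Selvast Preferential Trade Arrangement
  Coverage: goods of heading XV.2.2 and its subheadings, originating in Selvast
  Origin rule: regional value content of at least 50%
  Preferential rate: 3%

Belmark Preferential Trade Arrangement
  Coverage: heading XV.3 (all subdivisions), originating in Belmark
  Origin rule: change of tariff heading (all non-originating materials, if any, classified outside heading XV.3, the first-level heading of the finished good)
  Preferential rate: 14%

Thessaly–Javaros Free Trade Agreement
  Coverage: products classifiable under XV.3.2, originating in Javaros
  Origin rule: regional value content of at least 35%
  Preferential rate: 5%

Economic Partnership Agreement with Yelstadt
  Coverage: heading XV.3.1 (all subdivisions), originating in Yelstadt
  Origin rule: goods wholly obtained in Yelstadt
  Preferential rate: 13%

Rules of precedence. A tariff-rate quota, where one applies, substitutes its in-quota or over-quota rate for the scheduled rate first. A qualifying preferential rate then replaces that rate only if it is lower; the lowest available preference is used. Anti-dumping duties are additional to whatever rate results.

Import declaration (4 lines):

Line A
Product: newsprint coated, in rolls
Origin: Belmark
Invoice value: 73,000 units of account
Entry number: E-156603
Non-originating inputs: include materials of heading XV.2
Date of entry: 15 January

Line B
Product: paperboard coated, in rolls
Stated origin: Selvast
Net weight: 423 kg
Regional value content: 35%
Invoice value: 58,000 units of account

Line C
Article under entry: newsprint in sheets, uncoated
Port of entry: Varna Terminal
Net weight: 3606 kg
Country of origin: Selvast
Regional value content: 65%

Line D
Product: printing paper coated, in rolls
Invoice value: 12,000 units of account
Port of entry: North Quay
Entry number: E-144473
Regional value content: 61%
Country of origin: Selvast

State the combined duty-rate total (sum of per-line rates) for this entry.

91%

Line A: newsprint → XV.2; coated → XV.2.1; in rolls → XV.2.1.2. Scheduled 37%. quota on XV.2 open → in-quota 21%; Belmark agreement on XV.3: XV.2.1.2 not covered. → 21%.
Line B: paperboard → XV.3; coated → XV.3.1; in rolls → XV.3.1.2. Scheduled 22%. Selvast agreement on XV.2.2: XV.3.1.2 not covered. → 22%.
Line C: newsprint → XV.2; uncoated → XV.2.2; in sheets → XV.2.2.1. Scheduled 34%. quota on XV.2 open → in-quota 21%; Selvast agreement on XV.2.2: RVC ≥ 50% → 3% available; preferential 3%. → 3%.
Line D: printing paper → XV.1; coated → XV.1.1; in rolls → XV.1.1.2. Scheduled 21%. Selvast agreement on XV.2.2: XV.1.1.2 not covered; anti-dumping (Selvast, XV.1.1): +24%; total 21% + 24% = 45%. → 45%.
Sum: 21% + 22% + 3% + 45% = 91%.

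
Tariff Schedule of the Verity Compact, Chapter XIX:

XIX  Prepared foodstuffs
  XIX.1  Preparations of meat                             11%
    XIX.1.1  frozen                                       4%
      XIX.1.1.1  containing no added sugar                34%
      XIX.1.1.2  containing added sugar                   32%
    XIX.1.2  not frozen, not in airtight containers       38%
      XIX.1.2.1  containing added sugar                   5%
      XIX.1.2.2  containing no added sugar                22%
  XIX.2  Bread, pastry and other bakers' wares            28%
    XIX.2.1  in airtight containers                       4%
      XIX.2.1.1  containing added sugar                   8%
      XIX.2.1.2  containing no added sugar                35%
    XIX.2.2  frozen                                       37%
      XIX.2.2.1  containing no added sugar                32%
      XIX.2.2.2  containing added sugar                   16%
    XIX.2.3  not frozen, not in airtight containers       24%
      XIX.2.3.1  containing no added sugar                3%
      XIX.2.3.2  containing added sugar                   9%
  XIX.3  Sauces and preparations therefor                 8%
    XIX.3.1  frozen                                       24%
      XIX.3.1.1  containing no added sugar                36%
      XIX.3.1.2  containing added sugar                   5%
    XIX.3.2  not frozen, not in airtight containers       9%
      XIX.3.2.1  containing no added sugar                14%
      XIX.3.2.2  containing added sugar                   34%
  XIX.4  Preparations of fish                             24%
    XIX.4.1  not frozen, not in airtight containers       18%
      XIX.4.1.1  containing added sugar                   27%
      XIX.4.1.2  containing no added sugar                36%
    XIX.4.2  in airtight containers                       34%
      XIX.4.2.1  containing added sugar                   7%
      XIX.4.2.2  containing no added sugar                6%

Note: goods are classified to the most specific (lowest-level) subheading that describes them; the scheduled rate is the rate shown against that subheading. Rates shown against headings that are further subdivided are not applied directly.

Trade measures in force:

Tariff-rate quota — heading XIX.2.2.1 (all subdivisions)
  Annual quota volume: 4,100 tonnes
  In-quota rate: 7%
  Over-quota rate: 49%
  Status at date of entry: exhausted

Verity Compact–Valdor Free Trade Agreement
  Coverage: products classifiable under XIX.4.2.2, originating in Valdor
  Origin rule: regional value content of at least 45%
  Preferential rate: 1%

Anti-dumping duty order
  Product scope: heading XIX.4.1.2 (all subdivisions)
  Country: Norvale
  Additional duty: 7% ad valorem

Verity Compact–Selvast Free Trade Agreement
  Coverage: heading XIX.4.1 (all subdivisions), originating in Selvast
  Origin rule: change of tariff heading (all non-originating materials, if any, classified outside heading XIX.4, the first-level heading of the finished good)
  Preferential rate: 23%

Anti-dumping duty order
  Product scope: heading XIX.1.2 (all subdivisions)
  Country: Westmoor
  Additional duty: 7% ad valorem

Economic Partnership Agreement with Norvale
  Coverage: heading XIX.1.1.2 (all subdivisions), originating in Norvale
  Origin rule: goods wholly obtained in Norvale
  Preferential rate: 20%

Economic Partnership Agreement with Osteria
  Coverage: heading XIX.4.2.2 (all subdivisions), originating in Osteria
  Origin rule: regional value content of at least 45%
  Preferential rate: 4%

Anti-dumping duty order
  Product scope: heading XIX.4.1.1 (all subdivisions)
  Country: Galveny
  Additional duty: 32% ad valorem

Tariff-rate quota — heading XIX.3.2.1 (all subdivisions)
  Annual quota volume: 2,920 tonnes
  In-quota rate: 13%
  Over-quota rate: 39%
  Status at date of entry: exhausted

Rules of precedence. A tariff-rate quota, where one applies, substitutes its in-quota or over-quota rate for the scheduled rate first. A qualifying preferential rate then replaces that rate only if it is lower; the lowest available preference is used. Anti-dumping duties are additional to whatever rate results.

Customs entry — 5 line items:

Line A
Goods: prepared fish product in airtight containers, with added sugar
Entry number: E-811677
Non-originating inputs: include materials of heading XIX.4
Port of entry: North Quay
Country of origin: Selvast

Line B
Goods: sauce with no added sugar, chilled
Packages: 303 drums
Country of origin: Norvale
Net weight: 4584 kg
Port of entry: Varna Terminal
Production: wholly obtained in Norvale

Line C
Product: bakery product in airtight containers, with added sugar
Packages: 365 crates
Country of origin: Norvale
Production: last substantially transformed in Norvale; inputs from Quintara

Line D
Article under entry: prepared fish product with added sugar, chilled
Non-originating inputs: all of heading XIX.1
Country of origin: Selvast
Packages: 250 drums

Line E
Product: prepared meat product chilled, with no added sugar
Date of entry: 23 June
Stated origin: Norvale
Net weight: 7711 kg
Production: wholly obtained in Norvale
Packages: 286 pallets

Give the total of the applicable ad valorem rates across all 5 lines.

99%

Line A: prepared fish product → XIX.4; in airtight containers → XIX.4.2; with added sugar → XIX.4.2.1. Scheduled 7%. Selvast agreement on XIX.4.1: XIX.4.2.1 not covered. → 7%.
Line B: sauce → XIX.3; chilled → XIX.3.2; with no added sugar → XIX.3.2.1. Scheduled 14%. quota on XIX.3.2.1 exhausted → over-quota 39%; Norvale agreement on XIX.1.1.2: XIX.3.2.1 not covered. → 39%.
Line C: bakery product → XIX.2; in airtight containers → XIX.2.1; with added sugar → XIX.2.1.1. Scheduled 8%. Norvale agreement on XIX.1.1.2: XIX.2.1.1 not covered. → 8%.
Line D: prepared fish product → XIX.4; chilled → XIX.4.1; with added sugar → XIX.4.1.1. Scheduled 27%. Selvast agreement on XIX.4.1: CTH met → 23% available; preferential 23%. → 23%.
Line E: prepared meat product → XIX.1; chilled → XIX.1.2; with no added sugar → XIX.1.2.2. Scheduled 22%. Norvale agreement on XIX.1.1.2: XIX.1.2.2 not covered. → 22%.
Sum: 7% + 39% + 8% + 23% + 22% = 99%.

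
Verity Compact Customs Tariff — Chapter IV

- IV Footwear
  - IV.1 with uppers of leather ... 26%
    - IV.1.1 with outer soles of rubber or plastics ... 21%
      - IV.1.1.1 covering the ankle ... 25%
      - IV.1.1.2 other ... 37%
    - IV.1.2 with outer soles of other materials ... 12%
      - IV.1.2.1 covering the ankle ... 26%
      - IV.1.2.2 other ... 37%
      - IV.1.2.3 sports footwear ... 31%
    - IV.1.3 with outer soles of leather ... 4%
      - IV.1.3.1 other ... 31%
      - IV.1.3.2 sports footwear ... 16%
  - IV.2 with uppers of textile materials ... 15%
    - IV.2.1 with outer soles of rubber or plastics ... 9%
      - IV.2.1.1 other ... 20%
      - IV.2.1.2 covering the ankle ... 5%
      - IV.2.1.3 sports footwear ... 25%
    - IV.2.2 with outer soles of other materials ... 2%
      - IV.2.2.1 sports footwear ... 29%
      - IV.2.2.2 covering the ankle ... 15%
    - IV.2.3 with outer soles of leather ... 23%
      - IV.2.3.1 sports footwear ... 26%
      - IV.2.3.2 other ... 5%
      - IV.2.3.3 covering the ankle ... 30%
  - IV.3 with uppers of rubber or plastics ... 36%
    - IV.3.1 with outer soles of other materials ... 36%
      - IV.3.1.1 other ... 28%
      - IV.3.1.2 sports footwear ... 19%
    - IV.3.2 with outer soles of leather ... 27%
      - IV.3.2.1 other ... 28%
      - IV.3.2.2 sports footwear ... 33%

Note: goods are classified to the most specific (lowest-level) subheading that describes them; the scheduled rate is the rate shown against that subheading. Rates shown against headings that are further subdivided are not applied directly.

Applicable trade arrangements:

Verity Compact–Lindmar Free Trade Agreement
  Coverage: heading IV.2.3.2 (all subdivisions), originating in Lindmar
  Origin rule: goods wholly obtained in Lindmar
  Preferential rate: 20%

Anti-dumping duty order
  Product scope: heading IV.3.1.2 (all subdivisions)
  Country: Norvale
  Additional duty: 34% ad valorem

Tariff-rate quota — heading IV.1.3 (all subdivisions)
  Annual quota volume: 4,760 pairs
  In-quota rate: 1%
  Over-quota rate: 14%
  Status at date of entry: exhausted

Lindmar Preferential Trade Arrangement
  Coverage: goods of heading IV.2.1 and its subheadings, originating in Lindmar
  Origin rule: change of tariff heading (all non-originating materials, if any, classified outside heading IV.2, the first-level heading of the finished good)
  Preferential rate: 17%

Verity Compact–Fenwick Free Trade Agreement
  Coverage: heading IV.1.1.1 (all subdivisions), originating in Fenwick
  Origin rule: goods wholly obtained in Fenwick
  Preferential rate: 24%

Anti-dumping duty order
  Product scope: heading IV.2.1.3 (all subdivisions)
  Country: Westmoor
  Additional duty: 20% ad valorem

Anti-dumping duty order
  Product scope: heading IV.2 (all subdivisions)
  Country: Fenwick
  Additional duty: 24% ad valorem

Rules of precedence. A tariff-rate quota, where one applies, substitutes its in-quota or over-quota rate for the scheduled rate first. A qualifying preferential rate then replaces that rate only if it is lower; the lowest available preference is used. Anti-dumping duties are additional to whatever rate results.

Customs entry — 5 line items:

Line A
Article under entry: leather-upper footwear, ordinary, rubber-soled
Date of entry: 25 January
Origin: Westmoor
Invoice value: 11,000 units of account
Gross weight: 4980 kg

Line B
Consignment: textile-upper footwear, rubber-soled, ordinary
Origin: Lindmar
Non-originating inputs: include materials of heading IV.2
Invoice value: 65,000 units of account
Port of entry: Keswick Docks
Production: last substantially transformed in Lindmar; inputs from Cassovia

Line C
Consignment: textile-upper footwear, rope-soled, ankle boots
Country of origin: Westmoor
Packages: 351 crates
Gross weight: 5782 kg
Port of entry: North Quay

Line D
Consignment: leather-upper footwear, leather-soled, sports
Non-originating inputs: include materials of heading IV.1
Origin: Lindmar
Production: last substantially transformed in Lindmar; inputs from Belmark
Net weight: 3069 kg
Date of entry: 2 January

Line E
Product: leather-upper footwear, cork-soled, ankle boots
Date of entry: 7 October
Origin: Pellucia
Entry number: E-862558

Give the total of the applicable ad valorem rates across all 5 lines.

Line A: leather-upper → IV.1; rubber-soled → IV.1.1; ordinary → IV.1.1.2. Scheduled 37%. No special measure applies. → 37%.
Line B: textile-upper → IV.2; rubber-soled → IV.2.1; ordinary → IV.2.1.1. Scheduled 20%. Lindmar agreement on IV.2.3.2: IV.2.1.1 not covered; Lindmar agreement on IV.2.1: CTH not met. → 20%.
Line C: textile-upper → IV.2; rope-soled → IV.2.2; ankle boots → IV.2.2.2. Scheduled 15%. No special measure applies. → 15%.
Line D: leather-upper → IV.1; leather-soled → IV.1.3; sports → IV.1.3.2. Scheduled 16%. quota on IV.1.3 exhausted → over-quota 14%; Lindmar agreement on IV.2.3.2: IV.1.3.2 not covered; Lindmar agreement on IV.2.1: IV.1.3.2 not covered. → 14%.
Line E: leather-upper → IV.1; cork-soled → IV.1.2; ankle boots → IV.1.2.1. Scheduled 26%. No special measure applies. → 26%.
Sum: 37% + 20% + 15% + 14% + 26% = 112%.

112%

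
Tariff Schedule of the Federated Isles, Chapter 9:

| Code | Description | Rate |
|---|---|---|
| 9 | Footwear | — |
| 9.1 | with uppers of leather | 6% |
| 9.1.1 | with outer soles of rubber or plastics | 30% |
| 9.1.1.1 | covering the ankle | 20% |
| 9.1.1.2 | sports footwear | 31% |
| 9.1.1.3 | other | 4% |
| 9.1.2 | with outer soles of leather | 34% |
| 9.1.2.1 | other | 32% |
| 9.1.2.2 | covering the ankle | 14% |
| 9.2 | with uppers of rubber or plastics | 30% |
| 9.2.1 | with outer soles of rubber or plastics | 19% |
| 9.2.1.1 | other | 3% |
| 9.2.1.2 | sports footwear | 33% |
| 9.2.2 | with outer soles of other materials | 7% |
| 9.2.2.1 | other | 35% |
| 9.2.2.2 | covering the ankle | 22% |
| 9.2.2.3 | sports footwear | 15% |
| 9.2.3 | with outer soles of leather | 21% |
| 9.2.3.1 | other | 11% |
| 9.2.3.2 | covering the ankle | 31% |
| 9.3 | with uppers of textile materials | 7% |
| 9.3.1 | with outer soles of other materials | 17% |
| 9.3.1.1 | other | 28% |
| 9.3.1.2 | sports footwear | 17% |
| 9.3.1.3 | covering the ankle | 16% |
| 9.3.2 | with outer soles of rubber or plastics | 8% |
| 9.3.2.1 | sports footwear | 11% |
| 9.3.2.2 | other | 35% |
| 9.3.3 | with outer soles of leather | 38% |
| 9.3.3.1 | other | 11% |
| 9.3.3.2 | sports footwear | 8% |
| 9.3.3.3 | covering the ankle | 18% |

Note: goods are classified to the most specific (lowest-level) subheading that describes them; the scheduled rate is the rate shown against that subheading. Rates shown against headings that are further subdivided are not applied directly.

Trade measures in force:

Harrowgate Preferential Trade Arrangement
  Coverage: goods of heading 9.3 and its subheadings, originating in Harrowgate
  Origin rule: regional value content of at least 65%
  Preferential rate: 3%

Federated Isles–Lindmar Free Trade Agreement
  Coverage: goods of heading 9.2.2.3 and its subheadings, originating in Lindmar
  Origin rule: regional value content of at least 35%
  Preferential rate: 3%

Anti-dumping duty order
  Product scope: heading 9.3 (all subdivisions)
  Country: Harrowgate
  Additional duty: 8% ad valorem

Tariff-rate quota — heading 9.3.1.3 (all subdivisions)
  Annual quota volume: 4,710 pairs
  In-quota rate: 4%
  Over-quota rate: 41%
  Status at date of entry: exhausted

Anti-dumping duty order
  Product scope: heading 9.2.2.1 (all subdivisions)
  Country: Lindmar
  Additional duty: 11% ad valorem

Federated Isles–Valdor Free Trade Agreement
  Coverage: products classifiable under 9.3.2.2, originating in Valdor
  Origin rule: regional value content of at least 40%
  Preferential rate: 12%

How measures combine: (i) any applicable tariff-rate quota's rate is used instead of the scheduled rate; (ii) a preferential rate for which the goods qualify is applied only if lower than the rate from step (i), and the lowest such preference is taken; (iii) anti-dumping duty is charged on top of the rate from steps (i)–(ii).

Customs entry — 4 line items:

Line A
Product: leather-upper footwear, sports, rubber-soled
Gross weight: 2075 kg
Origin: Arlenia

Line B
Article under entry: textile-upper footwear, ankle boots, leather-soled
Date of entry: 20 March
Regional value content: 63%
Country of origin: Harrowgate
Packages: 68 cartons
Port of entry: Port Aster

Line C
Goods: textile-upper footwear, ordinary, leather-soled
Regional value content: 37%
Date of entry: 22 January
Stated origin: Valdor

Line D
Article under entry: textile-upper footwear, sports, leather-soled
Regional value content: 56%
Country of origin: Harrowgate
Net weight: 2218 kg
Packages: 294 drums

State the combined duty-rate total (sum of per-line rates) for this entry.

84%

Line A: leather-upper → 9.1; rubber-soled → 9.1.1; sports → 9.1.1.2. Scheduled 31%. No special measure applies. → 31%.
Line B: textile-upper → 9.3; leather-soled → 9.3.3; ankle boots → 9.3.3.3. Scheduled 18%. Harrowgate agreement on 9.3: RVC < 65%; anti-dumping (Harrowgate, 9.3): +8%; total 18% + 8% = 26%. → 26%.
Line C: textile-upper → 9.3; leather-soled → 9.3.3; ordinary → 9.3.3.1. Scheduled 11%. Valdor agreement on 9.3.2.2: 9.3.3.1 not covered. → 11%.
Line D: textile-upper → 9.3; leather-soled → 9.3.3; sports → 9.3.3.2. Scheduled 8%. Harrowgate agreement on 9.3: RVC < 65%; anti-dumping (Harrowgate, 9.3): +8%; total 8% + 8% = 16%. → 16%.
Sum: 31% + 26% + 11% + 16% = 84%.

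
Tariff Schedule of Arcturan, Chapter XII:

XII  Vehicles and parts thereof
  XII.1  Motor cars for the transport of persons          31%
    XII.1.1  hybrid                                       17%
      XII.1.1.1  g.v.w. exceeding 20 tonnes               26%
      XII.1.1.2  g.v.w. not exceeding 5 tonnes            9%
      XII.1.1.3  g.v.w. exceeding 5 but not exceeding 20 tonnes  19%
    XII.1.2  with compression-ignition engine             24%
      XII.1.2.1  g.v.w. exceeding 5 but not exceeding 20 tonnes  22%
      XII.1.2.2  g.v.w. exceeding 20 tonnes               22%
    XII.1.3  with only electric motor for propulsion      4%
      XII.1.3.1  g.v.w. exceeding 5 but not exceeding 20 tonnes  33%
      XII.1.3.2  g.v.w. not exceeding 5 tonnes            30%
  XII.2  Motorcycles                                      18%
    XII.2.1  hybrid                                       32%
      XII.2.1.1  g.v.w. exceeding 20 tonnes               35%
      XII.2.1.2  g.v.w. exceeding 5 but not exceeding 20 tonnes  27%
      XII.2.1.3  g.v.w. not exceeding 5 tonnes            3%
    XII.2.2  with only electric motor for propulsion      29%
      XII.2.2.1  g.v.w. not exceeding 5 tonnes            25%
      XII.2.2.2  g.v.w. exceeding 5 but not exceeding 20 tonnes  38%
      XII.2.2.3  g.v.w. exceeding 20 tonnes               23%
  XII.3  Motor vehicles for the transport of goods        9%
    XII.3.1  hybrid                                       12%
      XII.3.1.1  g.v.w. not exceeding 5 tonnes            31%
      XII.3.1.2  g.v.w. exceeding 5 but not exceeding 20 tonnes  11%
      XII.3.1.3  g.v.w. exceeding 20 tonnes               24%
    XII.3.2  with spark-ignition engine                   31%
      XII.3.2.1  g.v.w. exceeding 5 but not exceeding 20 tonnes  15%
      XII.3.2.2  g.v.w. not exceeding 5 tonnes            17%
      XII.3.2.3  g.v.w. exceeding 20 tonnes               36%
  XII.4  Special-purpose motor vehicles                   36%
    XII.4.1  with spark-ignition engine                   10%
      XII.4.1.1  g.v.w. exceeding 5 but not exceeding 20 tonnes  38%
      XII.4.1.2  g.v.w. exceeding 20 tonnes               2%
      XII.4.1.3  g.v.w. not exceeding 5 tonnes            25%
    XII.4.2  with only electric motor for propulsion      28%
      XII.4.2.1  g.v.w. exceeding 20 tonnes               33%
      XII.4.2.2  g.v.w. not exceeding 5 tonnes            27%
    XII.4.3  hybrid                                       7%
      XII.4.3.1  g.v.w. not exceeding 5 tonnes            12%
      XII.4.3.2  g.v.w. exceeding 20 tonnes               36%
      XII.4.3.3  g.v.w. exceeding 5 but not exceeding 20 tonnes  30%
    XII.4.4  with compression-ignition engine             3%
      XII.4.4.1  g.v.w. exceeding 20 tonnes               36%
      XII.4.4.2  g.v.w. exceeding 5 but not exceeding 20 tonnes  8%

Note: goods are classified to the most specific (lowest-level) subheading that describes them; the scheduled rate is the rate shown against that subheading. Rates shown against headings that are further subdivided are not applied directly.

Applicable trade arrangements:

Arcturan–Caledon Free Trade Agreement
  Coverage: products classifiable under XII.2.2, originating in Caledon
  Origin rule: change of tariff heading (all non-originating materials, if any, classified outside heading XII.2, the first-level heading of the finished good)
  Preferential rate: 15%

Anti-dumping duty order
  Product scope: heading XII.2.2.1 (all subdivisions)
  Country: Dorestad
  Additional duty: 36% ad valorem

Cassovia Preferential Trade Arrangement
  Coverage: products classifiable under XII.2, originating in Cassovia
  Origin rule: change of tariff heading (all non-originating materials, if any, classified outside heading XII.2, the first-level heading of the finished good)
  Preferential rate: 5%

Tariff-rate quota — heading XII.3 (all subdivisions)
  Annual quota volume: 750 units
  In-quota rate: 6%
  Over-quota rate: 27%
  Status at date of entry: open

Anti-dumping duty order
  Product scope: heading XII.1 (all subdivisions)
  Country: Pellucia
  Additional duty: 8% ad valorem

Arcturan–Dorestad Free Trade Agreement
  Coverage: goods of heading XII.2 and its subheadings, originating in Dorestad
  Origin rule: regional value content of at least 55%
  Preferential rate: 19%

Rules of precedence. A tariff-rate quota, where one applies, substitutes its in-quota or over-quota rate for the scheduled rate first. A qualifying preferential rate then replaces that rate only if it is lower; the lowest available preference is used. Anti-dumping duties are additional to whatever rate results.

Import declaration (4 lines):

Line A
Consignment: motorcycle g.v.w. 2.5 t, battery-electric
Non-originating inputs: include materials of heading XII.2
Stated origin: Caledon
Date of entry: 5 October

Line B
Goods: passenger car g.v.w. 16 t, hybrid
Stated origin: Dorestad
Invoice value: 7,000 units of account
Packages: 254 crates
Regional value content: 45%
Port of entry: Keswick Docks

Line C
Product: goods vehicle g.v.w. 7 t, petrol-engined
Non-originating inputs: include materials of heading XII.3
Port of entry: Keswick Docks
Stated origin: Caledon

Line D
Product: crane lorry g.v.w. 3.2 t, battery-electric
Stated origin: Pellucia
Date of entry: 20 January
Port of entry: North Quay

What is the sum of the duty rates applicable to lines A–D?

Line A: motorcycle → XII.2; battery-electric → XII.2.2; g.v.w. 2.5 t → XII.2.2.1. Scheduled 25%. Caledon agreement on XII.2.2: CTH not met. → 25%.
Line B: passenger car → XII.1; hybrid → XII.1.1; g.v.w. 16 t → XII.1.1.3. Scheduled 19%. Dorestad agreement on XII.2: XII.1.1.3 not covered. → 19%.
Line C: goods vehicle → XII.3; petrol-engined → XII.3.2; g.v.w. 7 t → XII.3.2.1. Scheduled 15%. quota on XII.3 open → in-quota 6%; Caledon agreement on XII.2.2: XII.3.2.1 not covered. → 6%.
Line D: crane lorry → XII.4; battery-electric → XII.4.2; g.v.w. 3.2 t → XII.4.2.2. Scheduled 27%. No special measure applies. → 27%.
Sum: 25% + 19% + 6% + 27% = 77%.

77%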